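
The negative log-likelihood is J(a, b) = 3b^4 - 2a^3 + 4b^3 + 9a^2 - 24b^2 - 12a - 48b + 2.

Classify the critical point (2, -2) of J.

saddle point

The mixed partial ∂²J/∂a∂b is 0, so the Hessian at any point is diag(J_aa, J_bb) = diag(6(-2a + 3), 12(3b^2 + 2b - 4)).
At (2, -2): H = diag(-6, 48).
The eigenvalues have opposite signs, so H is indefinite: a saddle point.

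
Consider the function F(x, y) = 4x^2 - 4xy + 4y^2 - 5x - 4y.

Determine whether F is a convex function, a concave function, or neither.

convex

F is quadratic, so its Hessian is the constant matrix H = [[8, -4], [-4, 8]].
det(H) = 48, tr(H) = 16.
det(H) > 0 and tr(H) > 0, so H is positive definite everywhere: convex.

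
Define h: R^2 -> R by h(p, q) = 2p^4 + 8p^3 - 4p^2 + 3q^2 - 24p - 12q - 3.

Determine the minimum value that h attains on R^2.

-33

h(p,q) separates as A(p) + B(q) − 3, so its minimum is min A + min B − 3.
A'(p) = 8(p - 1)(p + 1)(p + 3) vanishes at p ∈ {-3, -1, 1}; B'(q) = 6q - 12 vanishes at q ∈ {2}.
Local minima of A (where A''>0): A(-3)=-18, A(1)=-18. Local minima of B: B(2)=-12.
So the global minimum of h is A(-3) + B(2) − 3 = -18 − 12 − 3 = -33, attained at (-3, 2).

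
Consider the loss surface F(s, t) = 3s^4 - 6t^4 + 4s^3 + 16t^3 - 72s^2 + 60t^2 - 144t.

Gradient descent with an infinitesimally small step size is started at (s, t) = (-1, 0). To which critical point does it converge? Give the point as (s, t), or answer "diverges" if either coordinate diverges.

F is separable, so gradient descent decouples: s follows -∂F/∂s, t follows -∂F/∂t.
∂F/∂s = 12s(s - 3)(s + 4); at s=-1 this is 144, so s decreases.
∂F/∂t = -24(t - 3)(t - 1)(t + 2); at t=0 this is -144, so t increases.
s converges to its nearest critical value -4 (a local min of the s-part); t converges to 1. The iterate converges to (-4, 1).

(-4, 1)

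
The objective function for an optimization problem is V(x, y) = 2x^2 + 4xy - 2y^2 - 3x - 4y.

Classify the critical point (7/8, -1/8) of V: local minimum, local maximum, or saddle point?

saddle point

The Hessian of V is constant: H = [[4, 4], [4, -4]].
det(H) = 4·(-4) − 4² = -32.
Since det(H) < 0, H is indefinite and the critical point is a saddle point.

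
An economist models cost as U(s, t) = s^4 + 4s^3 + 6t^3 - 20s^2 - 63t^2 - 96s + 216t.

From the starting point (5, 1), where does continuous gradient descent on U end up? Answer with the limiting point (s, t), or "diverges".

U is separable, so gradient descent decouples: s follows -∂U/∂s, t follows -∂U/∂t.
∂U/∂s = 4(s - 3)(s + 2)(s + 4); at s=5 this is 504, so s decreases.
∂U/∂t = 18(t - 4)(t - 3); at t=1 this is 108, so t decreases.
The t-coordinate has no critical point in that direction and runs off to infinity.

diverges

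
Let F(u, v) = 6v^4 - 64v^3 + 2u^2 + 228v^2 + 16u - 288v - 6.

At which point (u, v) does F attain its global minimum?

(-4, 1)

F(u,v) separates as P(u) + Q(v) − 6, so its minimum is min P + min Q − 6.
P'(u) = 4u + 16 vanishes at u ∈ {-4}; Q'(v) = 24(v - 4)(v - 3)(v - 1) vanishes at v ∈ {1, 3, 4}.
Local minima of P (where P''>0): P(-4)=-32. Local minima of Q: Q(1)=-118, Q(4)=-64.
So the global minimum of F is P(-4) + Q(1) − 6 = -32 − 118 − 6 = -156, attained at (-4, 1).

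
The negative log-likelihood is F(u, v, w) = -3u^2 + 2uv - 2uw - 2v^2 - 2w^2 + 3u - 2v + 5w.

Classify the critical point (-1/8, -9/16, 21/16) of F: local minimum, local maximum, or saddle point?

The Hessian is constant: H = [[-6, 2, -2], [2, -4, 0], [-2, 0, -4]].
Leading principal minors: Δ₁ = -6, Δ₂ = 20, Δ₃ = -64.
The minors alternate sign starting negative (−, +, −), so H is negative definite: a local maximum.

local maximum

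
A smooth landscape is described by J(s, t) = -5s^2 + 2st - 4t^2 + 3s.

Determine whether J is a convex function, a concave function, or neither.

J is quadratic, so its Hessian is the constant matrix H = [[-10, 2], [2, -8]].
det(H) = 76, tr(H) = -18.
det(H) > 0 and tr(H) < 0, so H is negative definite everywhere: concave.

concave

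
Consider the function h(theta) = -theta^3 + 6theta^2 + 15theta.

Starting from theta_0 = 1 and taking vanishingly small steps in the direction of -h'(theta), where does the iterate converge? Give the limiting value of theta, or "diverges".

-1

h'(theta) = -3(theta - 5)(theta + 1), so h'(1) = 24.
Gradient descent moves in the -h' direction, i.e. theta is decreasing.
The nearest critical point in that direction is theta = -1, where h'' = 18 > 0 (a local minimum). The iterate converges there.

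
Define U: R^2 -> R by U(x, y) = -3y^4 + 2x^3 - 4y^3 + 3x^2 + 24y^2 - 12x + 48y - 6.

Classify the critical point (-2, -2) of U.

The mixed partial ∂²U/∂x∂y is 0, so the Hessian at any point is diag(U_xx, U_yy) = diag(6(2x + 1), 12(-3y^2 - 2y + 4)).
At (-2, -2): H = diag(-18, -48).
Both eigenvalues are negative, so H is negative definite: a local maximum.

local maximum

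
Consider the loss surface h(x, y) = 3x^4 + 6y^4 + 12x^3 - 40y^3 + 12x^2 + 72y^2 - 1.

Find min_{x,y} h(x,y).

-1

h(x,y) separates as P(x) + Q(y) − 1, so its minimum is min P + min Q − 1.
P'(x) = 12x(x + 1)(x + 2) vanishes at x ∈ {-2, -1, 0}; Q'(y) = 24y(y - 3)(y - 2) vanishes at y ∈ {0, 2, 3}.
Local minima of P (where P''>0): P(-2)=0, P(0)=0. Local minima of Q: Q(0)=0, Q(3)=54.
So the global minimum of h is P(-2) + Q(0) − 1 = 0 + 0 − 1 = -1, attained at (-2, 0).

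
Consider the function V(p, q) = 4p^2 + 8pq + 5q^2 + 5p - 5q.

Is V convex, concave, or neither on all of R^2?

V is quadratic, so its Hessian is the constant matrix H = [[8, 8], [8, 10]].
det(H) = 16, tr(H) = 18.
det(H) > 0 and tr(H) > 0, so H is positive definite everywhere: convex.

convex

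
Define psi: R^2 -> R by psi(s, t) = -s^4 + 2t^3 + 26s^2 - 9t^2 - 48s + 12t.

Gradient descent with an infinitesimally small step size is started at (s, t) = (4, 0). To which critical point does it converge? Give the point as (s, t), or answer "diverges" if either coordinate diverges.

psi is separable, so gradient descent decouples: s follows -∂psi/∂s, t follows -∂psi/∂t.
∂psi/∂s = -4(s - 3)(s - 1)(s + 4); at s=4 this is -96, so s increases.
∂psi/∂t = 6(t - 2)(t - 1); at t=0 this is 12, so t decreases.
The s-coordinate has no critical point in that direction and runs off to infinity.

diverges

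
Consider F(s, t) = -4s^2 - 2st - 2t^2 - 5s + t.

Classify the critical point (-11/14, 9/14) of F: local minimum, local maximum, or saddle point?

The Hessian of F is constant: H = [[-8, -2], [-2, -4]].
det(H) = (-8)·(-4) − (-2)² = 28.
det(H) > 0 and tr(H) = -12 < 0, so H is negative definite and the point is a local maximum.

local maximum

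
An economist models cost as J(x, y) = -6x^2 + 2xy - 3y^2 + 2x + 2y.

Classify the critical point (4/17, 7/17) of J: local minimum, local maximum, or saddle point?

The Hessian of J is constant: H = [[-12, 2], [2, -6]].
det(H) = (-12)·(-6) − 2² = 68.
det(H) > 0 and tr(H) = -18 < 0, so H is negative definite and the point is a local maximum.

local maximum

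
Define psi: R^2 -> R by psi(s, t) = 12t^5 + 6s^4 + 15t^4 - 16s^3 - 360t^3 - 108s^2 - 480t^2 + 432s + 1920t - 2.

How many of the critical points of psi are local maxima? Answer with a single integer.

psi separates as a function of s plus a function of t, so ∇psi=0 decouples.
∂psi/∂s = 24(s - 3)(s - 2)(s + 3) = 0 at s ∈ {-3, 2, 3}; ∂psi/∂t = 60(t - 4)(t - 1)(t + 2)(t + 4) = 0 at t ∈ {-4, -2, 1, 4}.
The Hessian is diagonal: diag(psi_ss, psi_tt). Second derivatives: psi_ss(-3)=720, psi_ss(2)=-120, psi_ss(3)=144; psi_tt(-4)=-4800, psi_tt(-2)=2160, psi_tt(1)=-2700, psi_tt(4)=8640.
Local maxima occur where both diagonal entries negative: (2, -4), (2, 1). Count: 2.

2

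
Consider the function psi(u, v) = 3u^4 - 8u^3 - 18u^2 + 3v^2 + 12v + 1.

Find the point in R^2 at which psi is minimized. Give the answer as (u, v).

psi(u,v) separates as P(u) + Q(v) + 1, so its minimum is min P + min Q + 1.
P'(u) = 12u(u - 3)(u + 1) vanishes at u ∈ {-1, 0, 3}; Q'(v) = 6v + 12 vanishes at v ∈ {-2}.
Local minima of P (where P''>0): P(-1)=-7, P(3)=-135. Local minima of Q: Q(-2)=-12.
So the global minimum of psi is P(3) + Q(-2) + 1 = -135 − 12 + 1 = -146, attained at (3, -2).

(3, -2)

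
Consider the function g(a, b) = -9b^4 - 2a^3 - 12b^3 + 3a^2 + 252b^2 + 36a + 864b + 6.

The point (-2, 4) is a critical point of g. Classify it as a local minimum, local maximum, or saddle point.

saddle point

The mixed partial ∂²g/∂a∂b is 0, so the Hessian at any point is diag(g_aa, g_bb) = diag(6(-2a + 1), 36(-3b^2 - 2b + 14)).
At (-2, 4): H = diag(30, -1512).
The eigenvalues have opposite signs, so H is indefinite: a saddle point.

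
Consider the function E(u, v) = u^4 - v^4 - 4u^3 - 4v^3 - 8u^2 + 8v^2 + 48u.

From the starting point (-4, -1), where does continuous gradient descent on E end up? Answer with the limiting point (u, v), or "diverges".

(-2, 0)

E is separable, so gradient descent decouples: u follows -∂E/∂u, v follows -∂E/∂v.
∂E/∂u = 4(u - 3)(u - 2)(u + 2); at u=-4 this is -336, so u increases.
∂E/∂v = -4v(v - 1)(v + 4); at v=-1 this is -24, so v increases.
u converges to its nearest critical value -2 (a local min of the u-part); v converges to 0. The iterate converges to (-2, 0).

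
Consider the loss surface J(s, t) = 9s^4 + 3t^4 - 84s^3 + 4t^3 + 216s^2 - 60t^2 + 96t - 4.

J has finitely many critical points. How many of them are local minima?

4

J separates as a function of s plus a function of t, so ∇J=0 decouples.
∂J/∂s = 36s(s - 4)(s - 3) = 0 at s ∈ {0, 3, 4}; ∂J/∂t = 12(t - 2)(t - 1)(t + 4) = 0 at t ∈ {-4, 1, 2}.
The Hessian is diagonal: diag(J_ss, J_tt). Second derivatives: J_ss(0)=432, J_ss(3)=-108, J_ss(4)=144; J_tt(-4)=360, J_tt(1)=-60, J_tt(2)=72.
Local minima occur where both diagonal entries positive: (0, -4), (0, 2), (4, -4), (4, 2). Count: 4.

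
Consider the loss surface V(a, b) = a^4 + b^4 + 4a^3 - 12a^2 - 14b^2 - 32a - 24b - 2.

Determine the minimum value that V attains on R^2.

V(a,b) separates as P(a) + Q(b) − 2, so its minimum is min P + min Q − 2.
P'(a) = 4(a - 2)(a + 1)(a + 4) vanishes at a ∈ {-4, -1, 2}; Q'(b) = 4(b - 3)(b + 1)(b + 2) vanishes at b ∈ {-2, -1, 3}.
Local minima of P (where P''>0): P(-4)=-64, P(2)=-64. Local minima of Q: Q(-2)=8, Q(3)=-117.
So the global minimum of V is P(-4) + Q(3) − 2 = -64 − 117 − 2 = -183, attained at (-4, 3).

-183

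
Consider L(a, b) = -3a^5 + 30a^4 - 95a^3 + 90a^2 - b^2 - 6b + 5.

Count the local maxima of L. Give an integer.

L separates as a function of a plus a function of b, so ∇L=0 decouples.
∂L/∂a = -15a(a - 4)(a - 3)(a - 1) = 0 at a ∈ {0, 1, 3, 4}; ∂L/∂b = -2(b + 3) = 0 at b ∈ {-3}.
The Hessian is diagonal: diag(L_aa, L_bb). Second derivatives: L_aa(0)=180, L_aa(1)=-90, L_aa(3)=90, L_aa(4)=-180; L_bb(-3)=-2.
Local maxima occur where both diagonal entries negative: (1, -3), (4, -3). Count: 2.

2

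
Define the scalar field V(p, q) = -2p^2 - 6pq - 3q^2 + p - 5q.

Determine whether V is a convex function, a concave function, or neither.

V is quadratic, so its Hessian is the constant matrix H = [[-4, -6], [-6, -6]].
det(H) = -12, tr(H) = -10.
det(H) < 0, so H is indefinite: neither convex nor concave.

neither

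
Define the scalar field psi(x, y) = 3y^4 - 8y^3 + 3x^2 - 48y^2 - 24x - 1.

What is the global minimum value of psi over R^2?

psi(x,y) separates as P(x) + Q(y) − 1, so its minimum is min P + min Q − 1.
P'(x) = 6x - 24 vanishes at x ∈ {4}; Q'(y) = 12y(y - 4)(y + 2) vanishes at y ∈ {-2, 0, 4}.
Local minima of P (where P''>0): P(4)=-48. Local minima of Q: Q(-2)=-80, Q(4)=-512.
So the global minimum of psi is P(4) + Q(4) − 1 = -48 − 512 − 1 = -561, attained at (4, 4).

-561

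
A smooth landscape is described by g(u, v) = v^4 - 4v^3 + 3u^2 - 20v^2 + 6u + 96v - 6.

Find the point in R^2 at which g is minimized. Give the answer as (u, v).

(-1, -3)

g(u,v) separates as P(u) + Q(v) − 6, so its minimum is min P + min Q − 6.
P'(u) = 6u + 6 vanishes at u ∈ {-1}; Q'(v) = 4(v - 4)(v - 2)(v + 3) vanishes at v ∈ {-3, 2, 4}.
Local minima of P (where P''>0): P(-1)=-3. Local minima of Q: Q(-3)=-279, Q(4)=64.
So the global minimum of g is P(-1) + Q(-3) − 6 = -3 − 279 − 6 = -288, attained at (-1, -3).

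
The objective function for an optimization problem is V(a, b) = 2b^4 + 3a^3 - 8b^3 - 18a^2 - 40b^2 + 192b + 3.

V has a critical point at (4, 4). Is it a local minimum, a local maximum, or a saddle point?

local minimum

The mixed partial ∂²V/∂a∂b is 0, so the Hessian at any point is diag(V_aa, V_bb) = diag(18(a - 2), 8(3b^2 - 6b - 10)).
At (4, 4): H = diag(36, 112).
Both eigenvalues are positive, so H is positive definite: a local minimum.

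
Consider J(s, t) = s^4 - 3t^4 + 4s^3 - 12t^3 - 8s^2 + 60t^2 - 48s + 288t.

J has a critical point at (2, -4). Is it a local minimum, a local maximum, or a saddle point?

saddle point

The mixed partial ∂²J/∂s∂t is 0, so the Hessian at any point is diag(J_ss, J_tt) = diag(4(3s^2 + 6s - 4), 12(-3t^2 - 6t + 10)).
At (2, -4): H = diag(80, -168).
The eigenvalues have opposite signs, so H is indefinite: a saddle point.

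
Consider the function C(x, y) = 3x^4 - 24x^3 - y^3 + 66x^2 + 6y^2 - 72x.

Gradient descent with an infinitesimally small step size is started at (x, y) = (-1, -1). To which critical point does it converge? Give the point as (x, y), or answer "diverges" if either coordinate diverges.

(1, 0)

C is separable, so gradient descent decouples: x follows -∂C/∂x, y follows -∂C/∂y.
∂C/∂x = 12(x - 3)(x - 2)(x - 1); at x=-1 this is -288, so x increases.
∂C/∂y = -3y(y - 4); at y=-1 this is -15, so y increases.
x converges to its nearest critical value 1 (a local min of the x-part); y converges to 0. The iterate converges to (1, 0).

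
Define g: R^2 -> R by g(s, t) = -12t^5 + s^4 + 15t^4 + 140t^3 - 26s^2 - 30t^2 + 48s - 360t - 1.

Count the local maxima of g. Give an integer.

2

g separates as a function of s plus a function of t, so ∇g=0 decouples.
∂g/∂s = 4(s - 3)(s - 1)(s + 4) = 0 at s ∈ {-4, 1, 3}; ∂g/∂t = -60(t - 3)(t - 1)(t + 1)(t + 2) = 0 at t ∈ {-2, -1, 1, 3}.
The Hessian is diagonal: diag(g_ss, g_tt). Second derivatives: g_ss(-4)=140, g_ss(1)=-40, g_ss(3)=56; g_tt(-2)=900, g_tt(-1)=-480, g_tt(1)=720, g_tt(3)=-2400.
Local maxima occur where both diagonal entries negative: (1, -1), (1, 3). Count: 2.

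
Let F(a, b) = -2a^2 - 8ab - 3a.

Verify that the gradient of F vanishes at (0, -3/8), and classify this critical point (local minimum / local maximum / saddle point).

∇F = (-4a - 8b - 3, -8a); substituting (0, -3/8) gives ∇F = (0, 0), so (0, -3/8) is indeed a critical point.
The Hessian of F is constant: H = [[-4, -8], [-8, 0]].
det(H) = (-4)·0 − (-8)² = -64.
Since det(H) < 0, H is indefinite and the critical point is a saddle point.

saddle point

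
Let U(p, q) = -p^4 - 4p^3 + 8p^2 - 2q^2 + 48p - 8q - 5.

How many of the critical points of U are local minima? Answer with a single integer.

U separates as a function of p plus a function of q, so ∇U=0 decouples.
∂U/∂p = -4(p - 2)(p + 2)(p + 3) = 0 at p ∈ {-3, -2, 2}; ∂U/∂q = -4(q + 2) = 0 at q ∈ {-2}.
The Hessian is diagonal: diag(U_pp, U_qq). Second derivatives: U_pp(-3)=-20, U_pp(-2)=16, U_pp(2)=-80; U_qq(-2)=-4.
Local minima occur where both diagonal entries positive: none. Count: 0.

0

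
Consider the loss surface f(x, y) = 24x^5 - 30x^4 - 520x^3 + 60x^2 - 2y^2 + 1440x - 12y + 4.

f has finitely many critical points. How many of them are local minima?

f separates as a function of x plus a function of y, so ∇f=0 decouples.
∂f/∂x = 120(x - 4)(x - 1)(x + 1)(x + 3) = 0 at x ∈ {-3, -1, 1, 4}; ∂f/∂y = -4(y + 3) = 0 at y ∈ {-3}.
The Hessian is diagonal: diag(f_xx, f_yy). Second derivatives: f_xx(-3)=-6720, f_xx(-1)=2400, f_xx(1)=-2880, f_xx(4)=12600; f_yy(-3)=-4.
Local minima occur where both diagonal entries positive: none. Count: 0.

0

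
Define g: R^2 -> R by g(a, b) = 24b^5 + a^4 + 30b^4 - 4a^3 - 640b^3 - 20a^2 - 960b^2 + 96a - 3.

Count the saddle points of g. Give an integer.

g separates as a function of a plus a function of b, so ∇g=0 decouples.
∂g/∂a = 4(a - 4)(a - 2)(a + 3) = 0 at a ∈ {-3, 2, 4}; ∂g/∂b = 120b(b - 4)(b + 1)(b + 4) = 0 at b ∈ {-4, -1, 0, 4}.
The Hessian is diagonal: diag(g_aa, g_bb). Second derivatives: g_aa(-3)=140, g_aa(2)=-40, g_aa(4)=56; g_bb(-4)=-11520, g_bb(-1)=1800, g_bb(0)=-1920, g_bb(4)=19200.
Saddle points occur where the two diagonal entries have opposite signs: (-3, -4), (-3, 0), (2, -1), (2, 4), (4, -4), (4, 0). Count: 6.

6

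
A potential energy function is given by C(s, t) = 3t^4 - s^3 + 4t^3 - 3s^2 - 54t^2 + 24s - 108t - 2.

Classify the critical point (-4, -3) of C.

The mixed partial ∂²C/∂s∂t is 0, so the Hessian at any point is diag(C_ss, C_tt) = diag(-6(s + 1), 12(3t^2 + 2t - 9)).
At (-4, -3): H = diag(18, 144).
Both eigenvalues are positive, so H is positive definite: a local minimum.

local minimum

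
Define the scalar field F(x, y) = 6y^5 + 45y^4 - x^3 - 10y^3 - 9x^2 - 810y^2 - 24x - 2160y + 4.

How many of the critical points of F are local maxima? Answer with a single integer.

2

F separates as a function of x plus a function of y, so ∇F=0 decouples.
∂F/∂x = -3(x + 2)(x + 4) = 0 at x ∈ {-4, -2}; ∂F/∂y = 30(y - 3)(y + 2)(y + 3)(y + 4) = 0 at y ∈ {-4, -3, -2, 3}.
The Hessian is diagonal: diag(F_xx, F_yy). Second derivatives: F_xx(-4)=6, F_xx(-2)=-6; F_yy(-4)=-420, F_yy(-3)=180, F_yy(-2)=-300, F_yy(3)=6300.
Local maxima occur where both diagonal entries negative: (-2, -4), (-2, -2). Count: 2.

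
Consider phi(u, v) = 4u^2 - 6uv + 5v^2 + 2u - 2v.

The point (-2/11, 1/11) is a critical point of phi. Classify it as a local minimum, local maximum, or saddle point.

local minimum

The Hessian of phi is constant: H = [[8, -6], [-6, 10]].
det(H) = 8·10 − (-6)² = 44.
det(H) > 0 and tr(H) = 18 > 0, so H is positive definite and the point is a local minimum.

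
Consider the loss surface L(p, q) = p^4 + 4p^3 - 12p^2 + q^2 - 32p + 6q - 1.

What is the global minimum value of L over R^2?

L(p,q) separates as A(p) + B(q) − 1, so its minimum is min A + min B − 1.
A'(p) = 4(p - 2)(p + 1)(p + 4) vanishes at p ∈ {-4, -1, 2}; B'(q) = 2q + 6 vanishes at q ∈ {-3}.
Local minima of A (where A''>0): A(-4)=-64, A(2)=-64. Local minima of B: B(-3)=-9.
So the global minimum of L is A(-4) + B(-3) − 1 = -64 − 9 − 1 = -74, attained at (-4, -3).

-74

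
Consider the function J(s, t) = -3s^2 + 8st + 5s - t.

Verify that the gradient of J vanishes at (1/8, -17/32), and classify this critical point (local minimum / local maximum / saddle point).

saddle point

∇J = (-6s + 8t + 5, 8s - 1); substituting (1/8, -17/32) gives ∇J = (0, 0), so (1/8, -17/32) is indeed a critical point.
The Hessian of J is constant: H = [[-6, 8], [8, 0]].
det(H) = (-6)·0 − 8² = -64.
Since det(H) < 0, H is indefinite and the critical point is a saddle point.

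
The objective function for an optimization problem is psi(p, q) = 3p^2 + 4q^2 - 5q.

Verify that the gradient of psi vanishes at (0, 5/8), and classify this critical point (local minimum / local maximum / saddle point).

local minimum

∇psi = (6p, 8q - 5); substituting (0, 5/8) gives ∇psi = (0, 0), so (0, 5/8) is indeed a critical point.
The Hessian of psi is constant: H = [[6, 0], [0, 8]].
det(H) = 6·8 − 0² = 48.
det(H) > 0 and tr(H) = 14 > 0, so H is positive definite and the point is a local minimum.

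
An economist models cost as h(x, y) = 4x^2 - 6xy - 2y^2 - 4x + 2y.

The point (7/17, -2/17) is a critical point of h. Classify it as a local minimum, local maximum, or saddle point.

The Hessian of h is constant: H = [[8, -6], [-6, -4]].
det(H) = 8·(-4) − (-6)² = -68.
Since det(H) < 0, H is indefinite and the critical point is a saddle point.

saddle point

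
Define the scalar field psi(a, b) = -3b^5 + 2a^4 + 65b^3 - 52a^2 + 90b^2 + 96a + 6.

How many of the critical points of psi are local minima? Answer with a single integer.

psi separates as a function of a plus a function of b, so ∇psi=0 decouples.
∂psi/∂a = 8(a - 3)(a - 1)(a + 4) = 0 at a ∈ {-4, 1, 3}; ∂psi/∂b = -15b(b - 4)(b + 1)(b + 3) = 0 at b ∈ {-3, -1, 0, 4}.
The Hessian is diagonal: diag(psi_aa, psi_bb). Second derivatives: psi_aa(-4)=280, psi_aa(1)=-80, psi_aa(3)=112; psi_bb(-3)=630, psi_bb(-1)=-150, psi_bb(0)=180, psi_bb(4)=-2100.
Local minima occur where both diagonal entries positive: (-4, -3), (-4, 0), (3, -3), (3, 0). Count: 4.

4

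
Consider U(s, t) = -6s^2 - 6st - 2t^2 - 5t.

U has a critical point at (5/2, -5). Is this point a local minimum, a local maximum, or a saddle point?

The Hessian of U is constant: H = [[-12, -6], [-6, -4]].
det(H) = (-12)·(-4) − (-6)² = 12.
det(H) > 0 and tr(H) = -16 < 0, so H is negative definite and the point is a local maximum.

local maximum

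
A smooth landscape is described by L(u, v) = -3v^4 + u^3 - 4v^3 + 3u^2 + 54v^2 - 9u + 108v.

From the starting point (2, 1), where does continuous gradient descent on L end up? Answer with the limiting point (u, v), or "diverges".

L is separable, so gradient descent decouples: u follows -∂L/∂u, v follows -∂L/∂v.
∂L/∂u = 3(u - 1)(u + 3); at u=2 this is 15, so u decreases.
∂L/∂v = -12(v - 3)(v + 1)(v + 3); at v=1 this is 192, so v decreases.
u converges to its nearest critical value 1 (a local min of the u-part); v converges to -1. The iterate converges to (1, -1).

(1, -1)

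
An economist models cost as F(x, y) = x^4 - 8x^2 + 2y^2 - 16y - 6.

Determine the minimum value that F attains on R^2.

F(x,y) separates as P(x) + Q(y) − 6, so its minimum is min P + min Q − 6.
P'(x) = 4x(x - 2)(x + 2) vanishes at x ∈ {-2, 0, 2}; Q'(y) = 4y - 16 vanishes at y ∈ {4}.
Local minima of P (where P''>0): P(-2)=-16, P(2)=-16. Local minima of Q: Q(4)=-32.
So the global minimum of F is P(-2) + Q(4) − 6 = -16 − 32 − 6 = -54, attained at (-2, 4).

-54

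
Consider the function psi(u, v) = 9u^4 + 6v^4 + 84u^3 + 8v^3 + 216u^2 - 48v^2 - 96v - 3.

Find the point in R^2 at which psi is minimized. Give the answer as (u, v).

(0, 2)

psi(u,v) separates as P(u) + Q(v) − 3, so its minimum is min P + min Q − 3.
P'(u) = 36u(u + 3)(u + 4) vanishes at u ∈ {-4, -3, 0}; Q'(v) = 24(v - 2)(v + 1)(v + 2) vanishes at v ∈ {-2, -1, 2}.
Local minima of P (where P''>0): P(-4)=384, P(0)=0. Local minima of Q: Q(-2)=32, Q(2)=-224.
So the global minimum of psi is P(0) + Q(2) − 3 = 0 − 224 − 3 = -227, attained at (0, 2).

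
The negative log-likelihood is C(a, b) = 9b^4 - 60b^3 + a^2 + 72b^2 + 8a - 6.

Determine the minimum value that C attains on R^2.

-406

C(a,b) separates as P(a) + Q(b) − 6, so its minimum is min P + min Q − 6.
P'(a) = 2a + 8 vanishes at a ∈ {-4}; Q'(b) = 36b(b - 4)(b - 1) vanishes at b ∈ {0, 1, 4}.
Local minima of P (where P''>0): P(-4)=-16. Local minima of Q: Q(0)=0, Q(4)=-384.
So the global minimum of C is P(-4) + Q(4) − 6 = -16 − 384 − 6 = -406, attained at (-4, 4).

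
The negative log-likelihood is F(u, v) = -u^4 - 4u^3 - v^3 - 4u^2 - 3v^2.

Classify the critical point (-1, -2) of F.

The mixed partial ∂²F/∂u∂v is 0, so the Hessian at any point is diag(F_uu, F_vv) = diag(-4(3u^2 + 6u + 2), -6(v + 1)).
At (-1, -2): H = diag(4, 6).
Both eigenvalues are positive, so H is positive definite: a local minimum.

local minimum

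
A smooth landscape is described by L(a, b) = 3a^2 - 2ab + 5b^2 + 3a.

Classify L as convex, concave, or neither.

convex

L is quadratic, so its Hessian is the constant matrix H = [[6, -2], [-2, 10]].
det(H) = 56, tr(H) = 16.
det(H) > 0 and tr(H) > 0, so H is positive definite everywhere: convex.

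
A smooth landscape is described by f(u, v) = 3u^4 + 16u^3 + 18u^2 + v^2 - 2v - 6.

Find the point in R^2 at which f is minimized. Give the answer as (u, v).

f(u,v) separates as P(u) + Q(v) − 6, so its minimum is min P + min Q − 6.
P'(u) = 12u(u + 1)(u + 3) vanishes at u ∈ {-3, -1, 0}; Q'(v) = 2v - 2 vanishes at v ∈ {1}.
Local minima of P (where P''>0): P(-3)=-27, P(0)=0. Local minima of Q: Q(1)=-1.
So the global minimum of f is P(-3) + Q(1) − 6 = -27 − 1 − 6 = -34, attained at (-3, 1).

(-3, 1)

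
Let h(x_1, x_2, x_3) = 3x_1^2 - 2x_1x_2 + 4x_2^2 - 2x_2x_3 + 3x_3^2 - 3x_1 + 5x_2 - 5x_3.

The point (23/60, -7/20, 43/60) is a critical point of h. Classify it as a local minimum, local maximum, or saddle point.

local minimum

The Hessian is constant: H = [[6, -2, 0], [-2, 8, -2], [0, -2, 6]].
Leading principal minors: Δ₁ = 6, Δ₂ = 44, Δ₃ = 240.
All leading minors are positive, so H is positive definite: a local minimum.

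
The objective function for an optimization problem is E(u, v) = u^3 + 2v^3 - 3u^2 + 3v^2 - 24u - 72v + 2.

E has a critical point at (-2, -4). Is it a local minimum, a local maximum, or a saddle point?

local maximum

The mixed partial ∂²E/∂u∂v is 0, so the Hessian at any point is diag(E_uu, E_vv) = diag(6(u - 1), 6(2v + 1)).
At (-2, -4): H = diag(-18, -42).
Both eigenvalues are negative, so H is negative definite: a local maximum.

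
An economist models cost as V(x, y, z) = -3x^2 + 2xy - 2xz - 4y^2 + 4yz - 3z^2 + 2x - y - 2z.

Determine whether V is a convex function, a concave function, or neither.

concave

V is quadratic, so its Hessian is the constant matrix H = [[-6, 2, -2], [2, -8, 4], [-2, 4, -6]].
Leading principal minors: -6, 44, -168.
Signs alternate −, +, − ⇒ H ≺ 0 ⇒ concave.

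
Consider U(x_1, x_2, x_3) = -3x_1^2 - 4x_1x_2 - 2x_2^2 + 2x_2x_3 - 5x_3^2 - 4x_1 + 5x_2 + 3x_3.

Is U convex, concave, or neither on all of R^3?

U is quadratic, so its Hessian is the constant matrix H = [[-6, -4, 0], [-4, -4, 2], [0, 2, -10]].
Leading principal minors: -6, 8, -56.
Signs alternate −, +, − ⇒ H ≺ 0 ⇒ concave.

concave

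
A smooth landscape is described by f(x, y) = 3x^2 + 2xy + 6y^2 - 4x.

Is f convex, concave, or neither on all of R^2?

convex

f is quadratic, so its Hessian is the constant matrix H = [[6, 2], [2, 12]].
det(H) = 68, tr(H) = 18.
det(H) > 0 and tr(H) > 0, so H is positive definite everywhere: convex.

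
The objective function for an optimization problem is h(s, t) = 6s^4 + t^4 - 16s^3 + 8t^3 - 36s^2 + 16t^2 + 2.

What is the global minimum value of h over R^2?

-268

h(s,t) separates as P(s) + Q(t) + 2, so its minimum is min P + min Q + 2.
P'(s) = 24s(s - 3)(s + 1) vanishes at s ∈ {-1, 0, 3}; Q'(t) = 4t(t + 2)(t + 4) vanishes at t ∈ {-4, -2, 0}.
Local minima of P (where P''>0): P(-1)=-14, P(3)=-270. Local minima of Q: Q(-4)=0, Q(0)=0.
So the global minimum of h is P(3) + Q(-4) + 2 = -270 + 0 + 2 = -268, attained at (3, -4).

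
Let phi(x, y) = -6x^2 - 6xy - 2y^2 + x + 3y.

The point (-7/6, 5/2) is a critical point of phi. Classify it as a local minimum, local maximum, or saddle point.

local maximum

The Hessian of phi is constant: H = [[-12, -6], [-6, -4]].
det(H) = (-12)·(-4) − (-6)² = 12.
det(H) > 0 and tr(H) = -16 < 0, so H is negative definite and the point is a local maximum.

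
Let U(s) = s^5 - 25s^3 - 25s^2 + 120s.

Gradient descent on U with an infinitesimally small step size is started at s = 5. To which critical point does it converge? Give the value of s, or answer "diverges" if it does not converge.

4

U'(s) = 5(s - 4)(s - 1)(s + 2)(s + 3), so U'(5) = 1120.
Gradient descent moves in the -U' direction, i.e. s is decreasing.
The nearest critical point in that direction is s = 4, where U'' = 630 > 0 (a local minimum). The iterate converges there.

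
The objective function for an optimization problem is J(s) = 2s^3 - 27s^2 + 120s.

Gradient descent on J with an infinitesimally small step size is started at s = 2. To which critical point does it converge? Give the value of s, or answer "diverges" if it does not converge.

diverges

J'(s) = 6(s - 5)(s - 4), so J'(2) = 36.
Gradient descent moves in the -J' direction, i.e. s is decreasing.
There is no critical point below s=2, and J' keeps the same sign, so the iterate runs off to −∞.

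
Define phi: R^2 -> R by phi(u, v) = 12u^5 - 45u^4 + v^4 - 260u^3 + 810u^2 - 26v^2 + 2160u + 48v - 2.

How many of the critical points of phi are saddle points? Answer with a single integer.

6

phi separates as a function of u plus a function of v, so ∇phi=0 decouples.
∂phi/∂u = 60(u - 4)(u - 3)(u + 1)(u + 3) = 0 at u ∈ {-3, -1, 3, 4}; ∂phi/∂v = 4(v - 3)(v - 1)(v + 4) = 0 at v ∈ {-4, 1, 3}.
The Hessian is diagonal: diag(phi_uu, phi_vv). Second derivatives: phi_uu(-3)=-5040, phi_uu(-1)=2400, phi_uu(3)=-1440, phi_uu(4)=2100; phi_vv(-4)=140, phi_vv(1)=-40, phi_vv(3)=56.
Saddle points occur where the two diagonal entries have opposite signs: (-3, -4), (-3, 3), (-1, 1), (3, -4), (3, 3), (4, 1). Count: 6.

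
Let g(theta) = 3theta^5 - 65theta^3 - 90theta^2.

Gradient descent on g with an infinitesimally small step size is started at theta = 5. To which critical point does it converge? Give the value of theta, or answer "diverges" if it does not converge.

4

g'(theta) = 15theta(theta - 4)(theta + 1)(theta + 3), so g'(5) = 3600.
Gradient descent moves in the -g' direction, i.e. theta is decreasing.
The nearest critical point in that direction is theta = 4, where g'' = 2100 > 0 (a local minimum). The iterate converges there.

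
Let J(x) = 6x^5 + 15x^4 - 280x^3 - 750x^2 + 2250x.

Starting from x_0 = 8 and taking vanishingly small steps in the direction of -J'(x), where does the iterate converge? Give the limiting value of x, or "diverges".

5

J'(x) = 30(x - 5)(x - 1)(x + 3)(x + 5), so J'(8) = 90090.
Gradient descent moves in the -J' direction, i.e. x is decreasing.
The nearest critical point in that direction is x = 5, where J'' = 9600 > 0 (a local minimum). The iterate converges there.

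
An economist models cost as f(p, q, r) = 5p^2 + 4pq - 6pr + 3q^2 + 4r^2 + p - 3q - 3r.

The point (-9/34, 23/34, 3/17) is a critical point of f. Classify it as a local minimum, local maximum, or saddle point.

The Hessian is constant: H = [[10, 4, -6], [4, 6, 0], [-6, 0, 8]].
Leading principal minors: Δ₁ = 10, Δ₂ = 44, Δ₃ = 136.
All leading minors are positive, so H is positive definite: a local minimum.

local minimum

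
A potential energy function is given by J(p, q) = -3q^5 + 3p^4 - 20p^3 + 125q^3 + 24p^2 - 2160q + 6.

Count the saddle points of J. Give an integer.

6

J separates as a function of p plus a function of q, so ∇J=0 decouples.
∂J/∂p = 12p(p - 4)(p - 1) = 0 at p ∈ {0, 1, 4}; ∂J/∂q = -15(q - 4)(q - 3)(q + 3)(q + 4) = 0 at q ∈ {-4, -3, 3, 4}.
The Hessian is diagonal: diag(J_pp, J_qq). Second derivatives: J_pp(0)=48, J_pp(1)=-36, J_pp(4)=144; J_qq(-4)=840, J_qq(-3)=-630, J_qq(3)=630, J_qq(4)=-840.
Saddle points occur where the two diagonal entries have opposite signs: (0, -3), (0, 4), (1, -4), (1, 3), (4, -3), (4, 4). Count: 6.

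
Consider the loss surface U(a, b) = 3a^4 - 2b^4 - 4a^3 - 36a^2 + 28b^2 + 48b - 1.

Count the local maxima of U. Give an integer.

2

U separates as a function of a plus a function of b, so ∇U=0 decouples.
∂U/∂a = 12a(a - 3)(a + 2) = 0 at a ∈ {-2, 0, 3}; ∂U/∂b = -8(b - 3)(b + 1)(b + 2) = 0 at b ∈ {-2, -1, 3}.
The Hessian is diagonal: diag(U_aa, U_bb). Second derivatives: U_aa(-2)=120, U_aa(0)=-72, U_aa(3)=180; U_bb(-2)=-40, U_bb(-1)=32, U_bb(3)=-160.
Local maxima occur where both diagonal entries negative: (0, -2), (0, 3). Count: 2.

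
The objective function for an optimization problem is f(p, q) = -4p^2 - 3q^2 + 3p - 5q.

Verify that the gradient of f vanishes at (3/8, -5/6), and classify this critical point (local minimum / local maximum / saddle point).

local maximum

∇f = (-8p + 3, -6q - 5); substituting (3/8, -5/6) gives ∇f = (0, 0), so (3/8, -5/6) is indeed a critical point.
The Hessian of f is constant: H = [[-8, 0], [0, -6]].
det(H) = (-8)·(-6) − 0² = 48.
det(H) > 0 and tr(H) = -14 < 0, so H is negative definite and the point is a local maximum.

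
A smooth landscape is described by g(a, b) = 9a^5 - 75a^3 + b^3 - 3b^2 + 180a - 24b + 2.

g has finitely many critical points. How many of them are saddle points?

4

g separates as a function of a plus a function of b, so ∇g=0 decouples.
∂g/∂a = 45(a - 2)(a - 1)(a + 1)(a + 2) = 0 at a ∈ {-2, -1, 1, 2}; ∂g/∂b = 3(b - 4)(b + 2) = 0 at b ∈ {-2, 4}.
The Hessian is diagonal: diag(g_aa, g_bb). Second derivatives: g_aa(-2)=-540, g_aa(-1)=270, g_aa(1)=-270, g_aa(2)=540; g_bb(-2)=-18, g_bb(4)=18.
Saddle points occur where the two diagonal entries have opposite signs: (-2, 4), (-1, -2), (1, 4), (2, -2). Count: 4.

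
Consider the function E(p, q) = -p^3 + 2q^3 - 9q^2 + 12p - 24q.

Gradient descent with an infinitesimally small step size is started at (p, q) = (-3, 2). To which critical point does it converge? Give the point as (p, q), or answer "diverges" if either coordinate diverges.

(-2, 4)

E is separable, so gradient descent decouples: p follows -∂E/∂p, q follows -∂E/∂q.
∂E/∂p = -3(p - 2)(p + 2); at p=-3 this is -15, so p increases.
∂E/∂q = 6(q - 4)(q + 1); at q=2 this is -36, so q increases.
p converges to its nearest critical value -2 (a local min of the p-part); q converges to 4. The iterate converges to (-2, 4).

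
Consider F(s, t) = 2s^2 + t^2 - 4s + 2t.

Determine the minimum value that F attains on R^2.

-3

F(s,t) separates as P(s) + Q(t), so its minimum is min P + min Q.
P'(s) = 4s - 4 vanishes at s ∈ {1}; Q'(t) = 2(t + 1) vanishes at t ∈ {-1}.
Local minima of P (where P''>0): P(1)=-2. Local minima of Q: Q(-1)=-1.
So the global minimum of F is P(1) + Q(-1) = -2 − 1 = -3, attained at (1, -1).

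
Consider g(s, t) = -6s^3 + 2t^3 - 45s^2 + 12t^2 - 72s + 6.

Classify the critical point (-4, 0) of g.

The mixed partial ∂²g/∂s∂t is 0, so the Hessian at any point is diag(g_ss, g_tt) = diag(-18(2s + 5), 12(t + 2)).
At (-4, 0): H = diag(54, 24).
Both eigenvalues are positive, so H is positive definite: a local minimum.

local minimum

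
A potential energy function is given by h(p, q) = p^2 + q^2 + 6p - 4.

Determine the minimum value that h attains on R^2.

h(p,q) separates as A(p) + B(q) − 4, so its minimum is min A + min B − 4.
A'(p) = 2p + 6 vanishes at p ∈ {-3}; B'(q) = 2q vanishes at q ∈ {0}.
Local minima of A (where A''>0): A(-3)=-9. Local minima of B: B(0)=0.
So the global minimum of h is A(-3) + B(0) − 4 = -9 + 0 − 4 = -13, attained at (-3, 0).

-13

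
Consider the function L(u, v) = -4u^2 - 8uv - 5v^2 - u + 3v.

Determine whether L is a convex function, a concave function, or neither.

L is quadratic, so its Hessian is the constant matrix H = [[-8, -8], [-8, -10]].
det(H) = 16, tr(H) = -18.
det(H) > 0 and tr(H) < 0, so H is negative definite everywhere: concave.

concave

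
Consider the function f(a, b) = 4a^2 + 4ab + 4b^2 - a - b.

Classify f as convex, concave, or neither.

f is quadratic, so its Hessian is the constant matrix H = [[8, 4], [4, 8]].
det(H) = 48, tr(H) = 16.
det(H) > 0 and tr(H) > 0, so H is positive definite everywhere: convex.

convex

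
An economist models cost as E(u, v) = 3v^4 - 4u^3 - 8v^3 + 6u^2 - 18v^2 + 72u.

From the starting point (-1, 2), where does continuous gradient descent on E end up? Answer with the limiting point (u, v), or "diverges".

(-2, 3)

E is separable, so gradient descent decouples: u follows -∂E/∂u, v follows -∂E/∂v.
∂E/∂u = -12(u - 3)(u + 2); at u=-1 this is 48, so u decreases.
∂E/∂v = 12v(v - 3)(v + 1); at v=2 this is -72, so v increases.
u converges to its nearest critical value -2 (a local min of the u-part); v converges to 3. The iterate converges to (-2, 3).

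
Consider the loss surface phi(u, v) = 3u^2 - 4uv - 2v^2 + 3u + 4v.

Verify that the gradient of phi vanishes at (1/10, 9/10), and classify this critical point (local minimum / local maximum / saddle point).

saddle point

∇phi = (6u - 4v + 3, -4u - 4v + 4); substituting (1/10, 9/10) gives ∇phi = (0, 0), so (1/10, 9/10) is indeed a critical point.
The Hessian of phi is constant: H = [[6, -4], [-4, -4]].
det(H) = 6·(-4) − (-4)² = -40.
Since det(H) < 0, H is indefinite and the critical point is a saddle point.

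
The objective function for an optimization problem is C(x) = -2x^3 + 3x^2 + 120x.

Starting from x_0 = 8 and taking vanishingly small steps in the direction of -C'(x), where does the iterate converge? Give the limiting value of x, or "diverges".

C'(x) = -6(x - 5)(x + 4), so C'(8) = -216.
Gradient descent moves in the -C' direction, i.e. x is increasing.
There is no critical point above x=8, and C' keeps the same sign, so the iterate runs off to +∞.

diverges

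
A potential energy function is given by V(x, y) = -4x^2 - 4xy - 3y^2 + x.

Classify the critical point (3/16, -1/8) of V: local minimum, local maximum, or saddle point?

The Hessian of V is constant: H = [[-8, -4], [-4, -6]].
det(H) = (-8)·(-6) − (-4)² = 32.
det(H) > 0 and tr(H) = -14 < 0, so H is negative definite and the point is a local maximum.

local maximum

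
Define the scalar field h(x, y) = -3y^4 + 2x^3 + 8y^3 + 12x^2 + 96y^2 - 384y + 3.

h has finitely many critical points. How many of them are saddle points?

h separates as a function of x plus a function of y, so ∇h=0 decouples.
∂h/∂x = 6x(x + 4) = 0 at x ∈ {-4, 0}; ∂h/∂y = -12(y - 4)(y - 2)(y + 4) = 0 at y ∈ {-4, 2, 4}.
The Hessian is diagonal: diag(h_xx, h_yy). Second derivatives: h_xx(-4)=-24, h_xx(0)=24; h_yy(-4)=-576, h_yy(2)=144, h_yy(4)=-192.
Saddle points occur where the two diagonal entries have opposite signs: (-4, 2), (0, -4), (0, 4). Count: 3.

3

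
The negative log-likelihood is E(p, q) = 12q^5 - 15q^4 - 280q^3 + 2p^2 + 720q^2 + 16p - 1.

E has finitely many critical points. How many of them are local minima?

E separates as a function of p plus a function of q, so ∇E=0 decouples.
∂E/∂p = 4(p + 4) = 0 at p ∈ {-4}; ∂E/∂q = 60q(q - 3)(q - 2)(q + 4) = 0 at q ∈ {-4, 0, 2, 3}.
The Hessian is diagonal: diag(E_pp, E_qq). Second derivatives: E_pp(-4)=4; E_qq(-4)=-10080, E_qq(0)=1440, E_qq(2)=-720, E_qq(3)=1260.
Local minima occur where both diagonal entries positive: (-4, 0), (-4, 3). Count: 2.

2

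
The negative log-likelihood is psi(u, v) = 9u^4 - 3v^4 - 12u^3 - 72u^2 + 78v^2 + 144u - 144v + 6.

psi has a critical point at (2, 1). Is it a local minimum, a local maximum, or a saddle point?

local minimum

The mixed partial ∂²psi/∂u∂v is 0, so the Hessian at any point is diag(psi_uu, psi_vv) = diag(36(3u^2 - 2u - 4), 12(-3v^2 + 13)).
At (2, 1): H = diag(144, 120).
Both eigenvalues are positive, so H is positive definite: a local minimum.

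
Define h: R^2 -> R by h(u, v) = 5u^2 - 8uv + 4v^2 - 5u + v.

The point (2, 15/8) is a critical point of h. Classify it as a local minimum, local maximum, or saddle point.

local minimum

The Hessian of h is constant: H = [[10, -8], [-8, 8]].
det(H) = 10·8 − (-8)² = 16.
det(H) > 0 and tr(H) = 18 > 0, so H is positive definite and the point is a local minimum.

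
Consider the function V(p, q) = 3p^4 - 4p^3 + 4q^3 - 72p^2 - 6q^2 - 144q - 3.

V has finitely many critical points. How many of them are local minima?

2

V separates as a function of p plus a function of q, so ∇V=0 decouples.
∂V/∂p = 12p(p - 4)(p + 3) = 0 at p ∈ {-3, 0, 4}; ∂V/∂q = 12(q - 4)(q + 3) = 0 at q ∈ {-3, 4}.
The Hessian is diagonal: diag(V_pp, V_qq). Second derivatives: V_pp(-3)=252, V_pp(0)=-144, V_pp(4)=336; V_qq(-3)=-84, V_qq(4)=84.
Local minima occur where both diagonal entries positive: (-3, 4), (4, 4). Count: 2.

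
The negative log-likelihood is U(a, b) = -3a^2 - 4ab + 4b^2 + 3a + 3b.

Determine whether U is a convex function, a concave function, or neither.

neither

U is quadratic, so its Hessian is the constant matrix H = [[-6, -4], [-4, 8]].
det(H) = -64, tr(H) = 2.
det(H) < 0, so H is indefinite: neither convex nor concave.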